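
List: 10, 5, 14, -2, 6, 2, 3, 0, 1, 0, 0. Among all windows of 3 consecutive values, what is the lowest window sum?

10 5 14 → sum 29
5 14 -2 → sum 17
14 -2 6 → sum 18
-2 6 2 → sum 6
6 2 3 → sum 11
2 3 0 → sum 5
3 0 1 → sum 4
0 1 0 → sum 1
1 0 0 → sum 1
Lowest of these is 1.

1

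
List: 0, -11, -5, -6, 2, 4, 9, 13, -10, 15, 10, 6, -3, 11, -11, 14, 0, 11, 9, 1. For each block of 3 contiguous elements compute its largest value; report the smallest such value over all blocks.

[0, -11, -5] → max 0
[-11, -5, -6] → max -5
[-5, -6, 2] → max 2
[-6, 2, 4] → max 4
[2, 4, 9] → max 9
[4, 9, 13] → max 13
[9, 13, -10] → max 13
[13, -10, 15] → max 15
[-10, 15, 10] → max 15
[15, 10, 6] → max 15
[10, 6, -3] → max 10
[6, -3, 11] → max 11
[-3, 11, -11] → max 11
[11, -11, 14] → max 14
[-11, 14, 0] → max 14
[14, 0, 11] → max 14
[0, 11, 9] → max 11
[11, 9, 1] → max 11
Smallest of these is -5.

-5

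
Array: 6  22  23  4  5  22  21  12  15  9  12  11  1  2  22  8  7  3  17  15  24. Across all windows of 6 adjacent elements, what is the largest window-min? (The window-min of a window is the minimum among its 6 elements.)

6 22 23 4 5 22 → min 4
22 23 4 5 22 21 → min 4
23 4 5 22 21 12 → min 4
4 5 22 21 12 15 → min 4
5 22 21 12 15 9 → min 5
22 21 12 15 9 12 → min 9
21 12 15 9 12 11 → min 9
12 15 9 12 11 1 → min 1
15 9 12 11 1 2 → min 1
9 12 11 1 2 22 → min 1
12 11 1 2 22 8 → min 1
11 1 2 22 8 7 → min 1
1 2 22 8 7 3 → min 1
2 22 8 7 3 17 → min 2
22 8 7 3 17 15 → min 3
8 7 3 17 15 24 → min 3
Largest of these is 9.

9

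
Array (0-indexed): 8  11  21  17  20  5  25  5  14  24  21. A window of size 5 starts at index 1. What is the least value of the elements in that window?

5

Elements at indices 1..5: 11, 21, 17, 20, 5
min(11, 21, 17, 20, 5) = 5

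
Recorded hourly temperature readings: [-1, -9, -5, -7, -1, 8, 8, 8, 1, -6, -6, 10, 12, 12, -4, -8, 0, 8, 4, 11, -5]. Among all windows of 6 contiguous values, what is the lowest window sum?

-15

Window sums for each of the 16 positions:
(-1, -9, -5, -7, -1, 8) → sum -15
(-9, -5, -7, -1, 8, 8) → sum -6
(-5, -7, -1, 8, 8, 8) → sum 11
(-7, -1, 8, 8, 8, 1) → sum 17
(-1, 8, 8, 8, 1, -6) → sum 18
(8, 8, 8, 1, -6, -6) → sum 13
(8, 8, 1, -6, -6, 10) → sum 15
(8, 1, -6, -6, 10, 12) → sum 19
(1, -6, -6, 10, 12, 12) → sum 23
(-6, -6, 10, 12, 12, -4) → sum 18
(-6, 10, 12, 12, -4, -8) → sum 16
(10, 12, 12, -4, -8, 0) → sum 22
(12, 12, -4, -8, 0, 8) → sum 20
(12, -4, -8, 0, 8, 4) → sum 12
(-4, -8, 0, 8, 4, 11) → sum 11
(-8, 0, 8, 4, 11, -5) → sum 10
Lowest of these is -15.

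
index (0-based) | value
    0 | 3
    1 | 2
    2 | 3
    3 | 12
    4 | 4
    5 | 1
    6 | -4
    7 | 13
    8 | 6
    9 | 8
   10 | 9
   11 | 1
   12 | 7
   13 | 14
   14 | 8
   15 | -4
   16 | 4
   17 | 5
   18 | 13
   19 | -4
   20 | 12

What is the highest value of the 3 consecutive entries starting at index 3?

Elements at indices 3..5: 12, 4, 1
max(12, 4, 1) = 12

12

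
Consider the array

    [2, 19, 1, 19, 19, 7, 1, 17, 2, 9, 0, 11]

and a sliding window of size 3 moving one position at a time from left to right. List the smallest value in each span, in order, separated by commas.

1, 1, 1, 7, 1, 1, 1, 2, 0, 0

2 19 1 → min 1
19 1 19 → min 1
1 19 19 → min 1
19 19 7 → min 7
19 7 1 → min 1
7 1 17 → min 1
1 17 2 → min 1
17 2 9 → min 2
2 9 0 → min 0
9 0 11 → min 0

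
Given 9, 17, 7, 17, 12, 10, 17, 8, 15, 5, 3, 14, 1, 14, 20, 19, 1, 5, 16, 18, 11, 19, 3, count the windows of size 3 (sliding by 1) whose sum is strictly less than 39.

[9, 17, 7] → sum 33  < 39 ✓
[17, 7, 17] → sum 41
[7, 17, 12] → sum 36  < 39 ✓
[17, 12, 10] → sum 39
[12, 10, 17] → sum 39
[10, 17, 8] → sum 35  < 39 ✓
[17, 8, 15] → sum 40
[8, 15, 5] → sum 28  < 39 ✓
[15, 5, 3] → sum 23  < 39 ✓
[5, 3, 14] → sum 22  < 39 ✓
[3, 14, 1] → sum 18  < 39 ✓
[14, 1, 14] → sum 29  < 39 ✓
[1, 14, 20] → sum 35  < 39 ✓
[14, 20, 19] → sum 53
[20, 19, 1] → sum 40
[19, 1, 5] → sum 25  < 39 ✓
[1, 5, 16] → sum 22  < 39 ✓
[5, 16, 18] → sum 39
[16, 18, 11] → sum 45
[18, 11, 19] → sum 48
[11, 19, 3] → sum 33  < 39 ✓
12 windows satisfy the condition.

12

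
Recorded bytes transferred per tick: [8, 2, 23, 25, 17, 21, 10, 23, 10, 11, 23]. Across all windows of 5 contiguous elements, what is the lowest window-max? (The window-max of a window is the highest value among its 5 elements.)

8 2 23 25 17 → max 25
2 23 25 17 21 → max 25
23 25 17 21 10 → max 25
25 17 21 10 23 → max 25
17 21 10 23 10 → max 23
21 10 23 10 11 → max 23
10 23 10 11 23 → max 23
Lowest of these is 23.

23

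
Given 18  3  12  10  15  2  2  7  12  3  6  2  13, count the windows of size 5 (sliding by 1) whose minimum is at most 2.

8

[18, 3, 12, 10, 15] → min 3
[3, 12, 10, 15, 2] → min 2  ≤ 2 ✓
[12, 10, 15, 2, 2] → min 2  ≤ 2 ✓
[10, 15, 2, 2, 7] → min 2  ≤ 2 ✓
[15, 2, 2, 7, 12] → min 2  ≤ 2 ✓
[2, 2, 7, 12, 3] → min 2  ≤ 2 ✓
[2, 7, 12, 3, 6] → min 2  ≤ 2 ✓
[7, 12, 3, 6, 2] → min 2  ≤ 2 ✓
[12, 3, 6, 2, 13] → min 2  ≤ 2 ✓
8 windows satisfy the condition.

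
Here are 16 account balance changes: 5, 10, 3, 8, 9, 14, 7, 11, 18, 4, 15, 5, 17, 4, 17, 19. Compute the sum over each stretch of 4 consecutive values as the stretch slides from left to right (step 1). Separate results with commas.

26, 30, 34, 38, 41, 50, 40, 48, 42, 41, 41, 43, 57

Sliding a size-4 window across the 16 values:
5 10 3 8 → sum 26
10 3 8 9 → sum 30
3 8 9 14 → sum 34
8 9 14 7 → sum 38
9 14 7 11 → sum 41
14 7 11 18 → sum 50
7 11 18 4 → sum 40
11 18 4 15 → sum 48
18 4 15 5 → sum 42
4 15 5 17 → sum 41
15 5 17 4 → sum 41
5 17 4 17 → sum 43
17 4 17 19 → sum 57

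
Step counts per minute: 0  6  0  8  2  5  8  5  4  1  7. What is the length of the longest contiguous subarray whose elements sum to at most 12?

3

→ 0: sum 0, len 1
→ 6: sum 6, len 2
→ 0: sum 6, len 3
→ 8 (dropped 0, 6): sum 8, len 2
→ 2: sum 10, len 3
→ 5 (dropped 0, 8): sum 7, len 2
→ 8 (dropped 2, 5): sum 8, len 1
→ 5 (dropped 8): sum 5, len 1
→ 4: sum 9, len 2
→ 1: sum 10, len 3
→ 7 (dropped 5): sum 12, len 3
Longest length seen: 3.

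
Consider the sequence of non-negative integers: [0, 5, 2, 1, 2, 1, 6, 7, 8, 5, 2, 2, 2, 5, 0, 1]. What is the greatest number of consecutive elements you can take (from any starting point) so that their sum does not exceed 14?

→ 0: sum 0, len 1
→ 5: sum 5, len 2
→ 2: sum 7, len 3
→ 1: sum 8, len 4
→ 2: sum 10, len 5
→ 1: sum 11, len 6
→ 6 (dropped 0, 5): sum 12, len 5
→ 7 (dropped 2, 1, 2): sum 14, len 3
→ 8 (dropped 1, 6, 7): sum 8, len 1
→ 5: sum 13, len 2
→ 2 (dropped 8): sum 7, len 2
→ 2: sum 9, len 3
→ 2: sum 11, len 4
→ 5 (dropped 5): sum 11, len 4
→ 0: sum 11, len 5
→ 1: sum 12, len 6
Longest length seen: 6.

6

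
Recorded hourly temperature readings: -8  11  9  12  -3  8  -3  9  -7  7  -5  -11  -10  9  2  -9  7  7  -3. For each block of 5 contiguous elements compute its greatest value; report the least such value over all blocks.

7

Each size-5 window and its max:
(-8, 11, 9, 12, -3) → max 12
(11, 9, 12, -3, 8) → max 12
(9, 12, -3, 8, -3) → max 12
(12, -3, 8, -3, 9) → max 12
(-3, 8, -3, 9, -7) → max 9
(8, -3, 9, -7, 7) → max 9
(-3, 9, -7, 7, -5) → max 9
(9, -7, 7, -5, -11) → max 9
(-7, 7, -5, -11, -10) → max 7
(7, -5, -11, -10, 9) → max 9
(-5, -11, -10, 9, 2) → max 9
(-11, -10, 9, 2, -9) → max 9
(-10, 9, 2, -9, 7) → max 9
(9, 2, -9, 7, 7) → max 9
(2, -9, 7, 7, -3) → max 7
Least of these is 7.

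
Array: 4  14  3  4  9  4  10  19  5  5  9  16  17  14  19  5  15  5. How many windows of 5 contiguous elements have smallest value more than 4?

8

(4, 14, 3, 4, 9) → min 3
(14, 3, 4, 9, 4) → min 3
(3, 4, 9, 4, 10) → min 3
(4, 9, 4, 10, 19) → min 4
(9, 4, 10, 19, 5) → min 4
(4, 10, 19, 5, 5) → min 4
(10, 19, 5, 5, 9) → min 5  > 4 ✓
(19, 5, 5, 9, 16) → min 5  > 4 ✓
(5, 5, 9, 16, 17) → min 5  > 4 ✓
(5, 9, 16, 17, 14) → min 5  > 4 ✓
(9, 16, 17, 14, 19) → min 9  > 4 ✓
(16, 17, 14, 19, 5) → min 5  > 4 ✓
(17, 14, 19, 5, 15) → min 5  > 4 ✓
(14, 19, 5, 15, 5) → min 5  > 4 ✓
8 windows satisfy the condition.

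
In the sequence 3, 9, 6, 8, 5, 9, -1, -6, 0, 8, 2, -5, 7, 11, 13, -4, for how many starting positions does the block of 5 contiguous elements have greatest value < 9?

3

3 9 6 8 5 → max 9
9 6 8 5 9 → max 9
6 8 5 9 -1 → max 9
8 5 9 -1 -6 → max 9
5 9 -1 -6 0 → max 9
9 -1 -6 0 8 → max 9
-1 -6 0 8 2 → max 8  < 9 ✓
-6 0 8 2 -5 → max 8  < 9 ✓
0 8 2 -5 7 → max 8  < 9 ✓
8 2 -5 7 11 → max 11
2 -5 7 11 13 → max 13
-5 7 11 13 -4 → max 13
3 windows satisfy the condition.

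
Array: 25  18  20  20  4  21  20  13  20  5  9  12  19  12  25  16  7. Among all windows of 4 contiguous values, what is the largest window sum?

25 18 20 20 → sum 83
18 20 20 4 → sum 62
20 20 4 21 → sum 65
20 4 21 20 → sum 65
4 21 20 13 → sum 58
21 20 13 20 → sum 74
20 13 20 5 → sum 58
13 20 5 9 → sum 47
20 5 9 12 → sum 46
5 9 12 19 → sum 45
9 12 19 12 → sum 52
12 19 12 25 → sum 68
19 12 25 16 → sum 72
12 25 16 7 → sum 60
Largest of these is 83.

83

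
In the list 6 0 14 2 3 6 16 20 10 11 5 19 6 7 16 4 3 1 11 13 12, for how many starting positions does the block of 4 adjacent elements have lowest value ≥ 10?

6 0 14 2 → min 0
0 14 2 3 → min 0
14 2 3 6 → min 2
2 3 6 16 → min 2
3 6 16 20 → min 3
6 16 20 10 → min 6
16 20 10 11 → min 10  ≥ 10 ✓
20 10 11 5 → min 5
10 11 5 19 → min 5
11 5 19 6 → min 5
5 19 6 7 → min 5
19 6 7 16 → min 6
6 7 16 4 → min 4
7 16 4 3 → min 3
16 4 3 1 → min 1
4 3 1 11 → min 1
3 1 11 13 → min 1
1 11 13 12 → min 1
1 window satisfy the condition.

1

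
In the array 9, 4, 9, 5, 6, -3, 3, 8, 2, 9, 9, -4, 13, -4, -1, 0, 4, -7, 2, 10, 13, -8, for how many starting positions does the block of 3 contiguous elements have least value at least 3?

3

(9, 4, 9) → min 4  ≥ 3 ✓
(4, 9, 5) → min 4  ≥ 3 ✓
(9, 5, 6) → min 5  ≥ 3 ✓
(5, 6, -3) → min -3
(6, -3, 3) → min -3
(-3, 3, 8) → min -3
(3, 8, 2) → min 2
(8, 2, 9) → min 2
(2, 9, 9) → min 2
(9, 9, -4) → min -4
(9, -4, 13) → min -4
(-4, 13, -4) → min -4
(13, -4, -1) → min -4
(-4, -1, 0) → min -4
(-1, 0, 4) → min -1
(0, 4, -7) → min -7
(4, -7, 2) → min -7
(-7, 2, 10) → min -7
(2, 10, 13) → min 2
(10, 13, -8) → min -8
3 windows satisfy the condition.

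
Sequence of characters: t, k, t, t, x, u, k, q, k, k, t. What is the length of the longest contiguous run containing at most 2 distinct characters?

Extend right; when distinct count exceeds 2, shrink from the left:
[t] 1 distinct, len 1
[t, k] 2 distinct, len 2
[t, k, t] 2 distinct, len 3
[t, k, t, t] 2 distinct, len 4
[t, t, x] 2 distinct, len 3
[x, u] 2 distinct, len 2
[u, k] 2 distinct, len 2
[k, q] 2 distinct, len 2
[k, q, k] 2 distinct, len 3
[k, q, k, k] 2 distinct, len 4
[k, k, t] 2 distinct, len 3
Longest length with ≤2 distinct: 4.

4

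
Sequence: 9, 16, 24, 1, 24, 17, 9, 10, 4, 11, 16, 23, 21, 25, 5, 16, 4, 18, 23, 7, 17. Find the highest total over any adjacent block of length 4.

85

(9, 16, 24, 1) → sum 50
(16, 24, 1, 24) → sum 65
(24, 1, 24, 17) → sum 66
(1, 24, 17, 9) → sum 51
(24, 17, 9, 10) → sum 60
(17, 9, 10, 4) → sum 40
(9, 10, 4, 11) → sum 34
(10, 4, 11, 16) → sum 41
(4, 11, 16, 23) → sum 54
(11, 16, 23, 21) → sum 71
(16, 23, 21, 25) → sum 85
(23, 21, 25, 5) → sum 74
(21, 25, 5, 16) → sum 67
(25, 5, 16, 4) → sum 50
(5, 16, 4, 18) → sum 43
(16, 4, 18, 23) → sum 61
(4, 18, 23, 7) → sum 52
(18, 23, 7, 17) → sum 65
Highest of these is 85.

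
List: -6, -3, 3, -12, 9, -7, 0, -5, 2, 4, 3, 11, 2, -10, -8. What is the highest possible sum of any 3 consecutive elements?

Each size-3 window and its sum:
[-6, -3, 3] → sum -6
[-3, 3, -12] → sum -12
[3, -12, 9] → sum 0
[-12, 9, -7] → sum -10
[9, -7, 0] → sum 2
[-7, 0, -5] → sum -12
[0, -5, 2] → sum -3
[-5, 2, 4] → sum 1
[2, 4, 3] → sum 9
[4, 3, 11] → sum 18
[3, 11, 2] → sum 16
[11, 2, -10] → sum 3
[2, -10, -8] → sum -16
Highest of these is 18.

18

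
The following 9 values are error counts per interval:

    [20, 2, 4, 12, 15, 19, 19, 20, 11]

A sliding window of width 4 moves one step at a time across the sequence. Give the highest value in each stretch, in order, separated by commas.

20, 15, 19, 19, 20, 20

Sliding a size-4 window across the 9 values:
[20, 2, 4, 12] → max 20
[2, 4, 12, 15] → max 15
[4, 12, 15, 19] → max 19
[12, 15, 19, 19] → max 19
[15, 19, 19, 20] → max 20
[19, 19, 20, 11] → max 20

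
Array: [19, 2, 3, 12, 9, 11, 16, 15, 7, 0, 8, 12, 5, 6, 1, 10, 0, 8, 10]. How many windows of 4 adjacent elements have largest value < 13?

10

19 2 3 12 → max 19
2 3 12 9 → max 12  < 13 ✓
3 12 9 11 → max 12  < 13 ✓
12 9 11 16 → max 16
9 11 16 15 → max 16
11 16 15 7 → max 16
16 15 7 0 → max 16
15 7 0 8 → max 15
7 0 8 12 → max 12  < 13 ✓
0 8 12 5 → max 12  < 13 ✓
8 12 5 6 → max 12  < 13 ✓
12 5 6 1 → max 12  < 13 ✓
5 6 1 10 → max 10  < 13 ✓
6 1 10 0 → max 10  < 13 ✓
1 10 0 8 → max 10  < 13 ✓
10 0 8 10 → max 10  < 13 ✓
10 windows satisfy the condition.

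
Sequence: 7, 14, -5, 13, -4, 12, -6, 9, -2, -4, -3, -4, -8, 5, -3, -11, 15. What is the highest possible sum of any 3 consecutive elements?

22

Each size-3 window and its sum:
7 14 -5 → sum 16
14 -5 13 → sum 22
-5 13 -4 → sum 4
13 -4 12 → sum 21
-4 12 -6 → sum 2
12 -6 9 → sum 15
-6 9 -2 → sum 1
9 -2 -4 → sum 3
-2 -4 -3 → sum -9
-4 -3 -4 → sum -11
-3 -4 -8 → sum -15
-4 -8 5 → sum -7
-8 5 -3 → sum -6
5 -3 -11 → sum -9
-3 -11 15 → sum 1
Highest of these is 22.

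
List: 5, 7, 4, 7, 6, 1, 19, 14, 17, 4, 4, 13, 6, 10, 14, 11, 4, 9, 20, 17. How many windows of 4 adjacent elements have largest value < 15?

9

[5, 7, 4, 7] → max 7  < 15 ✓
[7, 4, 7, 6] → max 7  < 15 ✓
[4, 7, 6, 1] → max 7  < 15 ✓
[7, 6, 1, 19] → max 19
[6, 1, 19, 14] → max 19
[1, 19, 14, 17] → max 19
[19, 14, 17, 4] → max 19
[14, 17, 4, 4] → max 17
[17, 4, 4, 13] → max 17
[4, 4, 13, 6] → max 13  < 15 ✓
[4, 13, 6, 10] → max 13  < 15 ✓
[13, 6, 10, 14] → max 14  < 15 ✓
[6, 10, 14, 11] → max 14  < 15 ✓
[10, 14, 11, 4] → max 14  < 15 ✓
[14, 11, 4, 9] → max 14  < 15 ✓
[11, 4, 9, 20] → max 20
[4, 9, 20, 17] → max 20
9 windows satisfy the condition.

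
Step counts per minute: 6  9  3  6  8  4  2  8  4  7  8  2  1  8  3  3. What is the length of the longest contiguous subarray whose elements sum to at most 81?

→ 6: sum 6, len 1
→ 9: sum 15, len 2
→ 3: sum 18, len 3
→ 6: sum 24, len 4
→ 8: sum 32, len 5
→ 4: sum 36, len 6
→ 2: sum 38, len 7
→ 8: sum 46, len 8
→ 4: sum 50, len 9
→ 7: sum 57, len 10
→ 8: sum 65, len 11
→ 2: sum 67, len 12
→ 1: sum 68, len 13
→ 8: sum 76, len 14
→ 3: sum 79, len 15
→ 3 (dropped 6): sum 76, len 15
Longest length seen: 15.

15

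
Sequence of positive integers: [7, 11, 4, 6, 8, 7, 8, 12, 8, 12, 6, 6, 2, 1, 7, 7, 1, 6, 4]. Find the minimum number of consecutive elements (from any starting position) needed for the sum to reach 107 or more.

16

add 7: running sum 7 < 107
add 11: running sum 18 < 107
add 4: running sum 22 < 107
add 6: running sum 28 < 107
add 8: running sum 36 < 107
add 7: running sum 43 < 107
add 8: running sum 51 < 107
add 12: running sum 63 < 107
add 8: running sum 71 < 107
add 12: running sum 83 < 107
add 6: running sum 89 < 107
add 6: running sum 95 < 107
add 2: running sum 97 < 107
add 1: running sum 98 < 107
add 7: running sum 105 < 107
end 15: [7, 11, 4, 6, 8, 7, 8, 12, 8, 12, 6, 6, 2, 1, 7, 7] sum 112, len 16
end 16: [7, 11, 4, 6, 8, 7, 8, 12, 8, 12, 6, 6, 2, 1, 7, 7, 1] sum 113, len 17
end 17: [11, 4, 6, 8, 7, 8, 12, 8, 12, 6, 6, 2, 1, 7, 7, 1, 6] sum 112, len 17
end 18: [11, 4, 6, 8, 7, 8, 12, 8, 12, 6, 6, 2, 1, 7, 7, 1, 6, 4] sum 116, len 18
Shortest qualifying length: 16.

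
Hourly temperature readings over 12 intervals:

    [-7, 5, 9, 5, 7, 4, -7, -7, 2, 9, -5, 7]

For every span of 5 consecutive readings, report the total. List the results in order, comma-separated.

19, 30, 18, 2, -1, 1, -8, 6

(-7, 5, 9, 5, 7) → sum 19
(5, 9, 5, 7, 4) → sum 30
(9, 5, 7, 4, -7) → sum 18
(5, 7, 4, -7, -7) → sum 2
(7, 4, -7, -7, 2) → sum -1
(4, -7, -7, 2, 9) → sum 1
(-7, -7, 2, 9, -5) → sum -8
(-7, 2, 9, -5, 7) → sum 6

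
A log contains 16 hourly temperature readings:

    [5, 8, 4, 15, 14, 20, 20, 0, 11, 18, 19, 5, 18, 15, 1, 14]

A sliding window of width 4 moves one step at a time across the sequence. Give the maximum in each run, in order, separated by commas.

5 8 4 15 → max 15
8 4 15 14 → max 15
4 15 14 20 → max 20
15 14 20 20 → max 20
14 20 20 0 → max 20
20 20 0 11 → max 20
20 0 11 18 → max 20
0 11 18 19 → max 19
11 18 19 5 → max 19
18 19 5 18 → max 19
19 5 18 15 → max 19
5 18 15 1 → max 18
18 15 1 14 → max 18

15, 15, 20, 20, 20, 20, 20, 19, 19, 19, 19, 18, 18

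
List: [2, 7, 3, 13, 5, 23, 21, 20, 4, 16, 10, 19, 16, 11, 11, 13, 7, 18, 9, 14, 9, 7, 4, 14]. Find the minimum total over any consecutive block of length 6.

2 7 3 13 5 23 → sum 53
7 3 13 5 23 21 → sum 72
3 13 5 23 21 20 → sum 85
13 5 23 21 20 4 → sum 86
5 23 21 20 4 16 → sum 89
23 21 20 4 16 10 → sum 94
21 20 4 16 10 19 → sum 90
20 4 16 10 19 16 → sum 85
4 16 10 19 16 11 → sum 76
16 10 19 16 11 11 → sum 83
10 19 16 11 11 13 → sum 80
19 16 11 11 13 7 → sum 77
16 11 11 13 7 18 → sum 76
11 11 13 7 18 9 → sum 69
11 13 7 18 9 14 → sum 72
13 7 18 9 14 9 → sum 70
7 18 9 14 9 7 → sum 64
18 9 14 9 7 4 → sum 61
9 14 9 7 4 14 → sum 57
Minimum of these is 53.

53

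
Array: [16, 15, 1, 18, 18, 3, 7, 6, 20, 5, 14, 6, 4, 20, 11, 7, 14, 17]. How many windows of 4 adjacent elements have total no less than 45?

7

[16, 15, 1, 18] → sum 50  ≥ 45 ✓
[15, 1, 18, 18] → sum 52  ≥ 45 ✓
[1, 18, 18, 3] → sum 40
[18, 18, 3, 7] → sum 46  ≥ 45 ✓
[18, 3, 7, 6] → sum 34
[3, 7, 6, 20] → sum 36
[7, 6, 20, 5] → sum 38
[6, 20, 5, 14] → sum 45  ≥ 45 ✓
[20, 5, 14, 6] → sum 45  ≥ 45 ✓
[5, 14, 6, 4] → sum 29
[14, 6, 4, 20] → sum 44
[6, 4, 20, 11] → sum 41
[4, 20, 11, 7] → sum 42
[20, 11, 7, 14] → sum 52  ≥ 45 ✓
[11, 7, 14, 17] → sum 49  ≥ 45 ✓
7 windows satisfy the condition.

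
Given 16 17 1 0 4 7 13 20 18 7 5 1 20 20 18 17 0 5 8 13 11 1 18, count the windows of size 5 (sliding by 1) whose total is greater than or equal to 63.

5

16 17 1 0 4 → sum 38
17 1 0 4 7 → sum 29
1 0 4 7 13 → sum 25
0 4 7 13 20 → sum 44
4 7 13 20 18 → sum 62
7 13 20 18 7 → sum 65  ≥ 63 ✓
13 20 18 7 5 → sum 63  ≥ 63 ✓
20 18 7 5 1 → sum 51
18 7 5 1 20 → sum 51
7 5 1 20 20 → sum 53
5 1 20 20 18 → sum 64  ≥ 63 ✓
1 20 20 18 17 → sum 76  ≥ 63 ✓
20 20 18 17 0 → sum 75  ≥ 63 ✓
20 18 17 0 5 → sum 60
18 17 0 5 8 → sum 48
17 0 5 8 13 → sum 43
0 5 8 13 11 → sum 37
5 8 13 11 1 → sum 38
8 13 11 1 18 → sum 51
5 windows satisfy the condition.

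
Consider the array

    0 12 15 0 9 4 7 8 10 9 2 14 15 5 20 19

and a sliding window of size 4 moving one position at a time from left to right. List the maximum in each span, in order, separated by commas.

Sliding a size-4 window across the 16 values:
[0, 12, 15, 0] → max 15
[12, 15, 0, 9] → max 15
[15, 0, 9, 4] → max 15
[0, 9, 4, 7] → max 9
[9, 4, 7, 8] → max 9
[4, 7, 8, 10] → max 10
[7, 8, 10, 9] → max 10
[8, 10, 9, 2] → max 10
[10, 9, 2, 14] → max 14
[9, 2, 14, 15] → max 15
[2, 14, 15, 5] → max 15
[14, 15, 5, 20] → max 20
[15, 5, 20, 19] → max 20

15, 15, 15, 9, 9, 10, 10, 10, 14, 15, 15, 20, 20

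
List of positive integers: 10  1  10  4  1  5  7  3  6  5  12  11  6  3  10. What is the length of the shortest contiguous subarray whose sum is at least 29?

Extend right; whenever the sum reaches 29, record the length and shrink from the left:
add 10: running sum 10 < 29
add 1: running sum 11 < 29
add 10: running sum 21 < 29
add 4: running sum 25 < 29
add 1: running sum 26 < 29
add 5: shortest ending here [10, 1, 10, 4, 1, 5] sum 31, len 6
add 7: shortest ending here [10, 1, 10, 4, 1, 5, 7] sum 38, len 7
add 3: shortest ending here [10, 4, 1, 5, 7, 3] sum 30, len 6
add 6: shortest ending here [10, 4, 1, 5, 7, 3, 6] sum 36, len 7
add 5: shortest ending here [4, 1, 5, 7, 3, 6, 5] sum 31, len 7
add 12: shortest ending here [7, 3, 6, 5, 12] sum 33, len 5
add 11: shortest ending here [6, 5, 12, 11] sum 34, len 4
add 6: shortest ending here [12, 11, 6] sum 29, len 3
add 3: shortest ending here [12, 11, 6, 3] sum 32, len 4
add 10: shortest ending here [11, 6, 3, 10] sum 30, len 4
Shortest qualifying length: 3.

3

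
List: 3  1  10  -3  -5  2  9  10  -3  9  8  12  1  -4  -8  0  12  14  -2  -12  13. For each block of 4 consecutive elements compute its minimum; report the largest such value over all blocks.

1

(3, 1, 10, -3) → min -3
(1, 10, -3, -5) → min -5
(10, -3, -5, 2) → min -5
(-3, -5, 2, 9) → min -5
(-5, 2, 9, 10) → min -5
(2, 9, 10, -3) → min -3
(9, 10, -3, 9) → min -3
(10, -3, 9, 8) → min -3
(-3, 9, 8, 12) → min -3
(9, 8, 12, 1) → min 1
(8, 12, 1, -4) → min -4
(12, 1, -4, -8) → min -8
(1, -4, -8, 0) → min -8
(-4, -8, 0, 12) → min -8
(-8, 0, 12, 14) → min -8
(0, 12, 14, -2) → min -2
(12, 14, -2, -12) → min -12
(14, -2, -12, 13) → min -12
Largest of these is 1.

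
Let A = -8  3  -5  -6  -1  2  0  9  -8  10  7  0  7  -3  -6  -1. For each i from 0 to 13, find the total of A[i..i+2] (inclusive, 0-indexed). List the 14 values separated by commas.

-10, -8, -12, -5, 1, 11, 1, 11, 9, 17, 14, 4, -2, -10

[-8, 3, -5] → sum -10
[3, -5, -6] → sum -8
[-5, -6, -1] → sum -12
[-6, -1, 2] → sum -5
[-1, 2, 0] → sum 1
[2, 0, 9] → sum 11
[0, 9, -8] → sum 1
[9, -8, 10] → sum 11
[-8, 10, 7] → sum 9
[10, 7, 0] → sum 17
[7, 0, 7] → sum 14
[0, 7, -3] → sum 4
[7, -3, -6] → sum -2
[-3, -6, -1] → sum -10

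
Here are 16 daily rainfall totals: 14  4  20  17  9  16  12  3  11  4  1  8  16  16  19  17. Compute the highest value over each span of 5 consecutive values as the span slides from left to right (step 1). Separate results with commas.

[14, 4, 20, 17, 9] → max 20
[4, 20, 17, 9, 16] → max 20
[20, 17, 9, 16, 12] → max 20
[17, 9, 16, 12, 3] → max 17
[9, 16, 12, 3, 11] → max 16
[16, 12, 3, 11, 4] → max 16
[12, 3, 11, 4, 1] → max 12
[3, 11, 4, 1, 8] → max 11
[11, 4, 1, 8, 16] → max 16
[4, 1, 8, 16, 16] → max 16
[1, 8, 16, 16, 19] → max 19
[8, 16, 16, 19, 17] → max 19

20, 20, 20, 17, 16, 16, 12, 11, 16, 16, 19, 19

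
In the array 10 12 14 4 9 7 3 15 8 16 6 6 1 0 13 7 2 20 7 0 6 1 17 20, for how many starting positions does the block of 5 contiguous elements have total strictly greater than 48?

4

(10, 12, 14, 4, 9) → sum 49  > 48 ✓
(12, 14, 4, 9, 7) → sum 46
(14, 4, 9, 7, 3) → sum 37
(4, 9, 7, 3, 15) → sum 38
(9, 7, 3, 15, 8) → sum 42
(7, 3, 15, 8, 16) → sum 49  > 48 ✓
(3, 15, 8, 16, 6) → sum 48
(15, 8, 16, 6, 6) → sum 51  > 48 ✓
(8, 16, 6, 6, 1) → sum 37
(16, 6, 6, 1, 0) → sum 29
(6, 6, 1, 0, 13) → sum 26
(6, 1, 0, 13, 7) → sum 27
(1, 0, 13, 7, 2) → sum 23
(0, 13, 7, 2, 20) → sum 42
(13, 7, 2, 20, 7) → sum 49  > 48 ✓
(7, 2, 20, 7, 0) → sum 36
(2, 20, 7, 0, 6) → sum 35
(20, 7, 0, 6, 1) → sum 34
(7, 0, 6, 1, 17) → sum 31
(0, 6, 1, 17, 20) → sum 44
4 windows satisfy the condition.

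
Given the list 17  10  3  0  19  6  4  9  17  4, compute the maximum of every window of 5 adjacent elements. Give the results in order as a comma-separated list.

19, 19, 19, 19, 19, 17

17 10 3 0 19 → max 19
10 3 0 19 6 → max 19
3 0 19 6 4 → max 19
0 19 6 4 9 → max 19
19 6 4 9 17 → max 19
6 4 9 17 4 → max 17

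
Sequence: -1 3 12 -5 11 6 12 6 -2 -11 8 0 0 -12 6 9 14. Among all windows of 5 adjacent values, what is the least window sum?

-15

Each size-5 window and its sum:
(-1, 3, 12, -5, 11) → sum 20
(3, 12, -5, 11, 6) → sum 27
(12, -5, 11, 6, 12) → sum 36
(-5, 11, 6, 12, 6) → sum 30
(11, 6, 12, 6, -2) → sum 33
(6, 12, 6, -2, -11) → sum 11
(12, 6, -2, -11, 8) → sum 13
(6, -2, -11, 8, 0) → sum 1
(-2, -11, 8, 0, 0) → sum -5
(-11, 8, 0, 0, -12) → sum -15
(8, 0, 0, -12, 6) → sum 2
(0, 0, -12, 6, 9) → sum 3
(0, -12, 6, 9, 14) → sum 17
Least of these is -15.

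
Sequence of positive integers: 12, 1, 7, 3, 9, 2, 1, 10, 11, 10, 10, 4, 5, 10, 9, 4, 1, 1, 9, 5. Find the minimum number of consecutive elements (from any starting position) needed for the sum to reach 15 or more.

add 12: running sum 12 < 15
add 1: running sum 13 < 15
end 2: [12, 1, 7] sum 20, len 3
end 3: [12, 1, 7, 3] sum 23, len 4
end 4: [7, 3, 9] sum 19, len 3
end 5: [7, 3, 9, 2] sum 21, len 4
end 6: [3, 9, 2, 1] sum 15, len 4
end 7: [9, 2, 1, 10] sum 22, len 4
end 8: [10, 11] sum 21, len 2
end 9: [11, 10] sum 21, len 2
end 10: [10, 10] sum 20, len 2
end 11: [10, 10, 4] sum 24, len 3
end 12: [10, 4, 5] sum 19, len 3
end 13: [5, 10] sum 15, len 2
end 14: [10, 9] sum 19, len 2
end 15: [10, 9, 4] sum 23, len 3
end 16: [10, 9, 4, 1] sum 24, len 4
end 17: [9, 4, 1, 1] sum 15, len 4
end 18: [4, 1, 1, 9] sum 15, len 4
end 19: [1, 9, 5] sum 15, len 3
Shortest qualifying length: 2.

2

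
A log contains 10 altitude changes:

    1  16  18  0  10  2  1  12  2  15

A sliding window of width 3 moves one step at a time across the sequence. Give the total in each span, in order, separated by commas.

35, 34, 28, 12, 13, 15, 15, 29

1 16 18 → sum 35
16 18 0 → sum 34
18 0 10 → sum 28
0 10 2 → sum 12
10 2 1 → sum 13
2 1 12 → sum 15
1 12 2 → sum 15
12 2 15 → sum 29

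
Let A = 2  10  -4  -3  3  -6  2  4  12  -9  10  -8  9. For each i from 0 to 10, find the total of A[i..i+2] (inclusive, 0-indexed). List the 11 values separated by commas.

[2, 10, -4] → sum 8
[10, -4, -3] → sum 3
[-4, -3, 3] → sum -4
[-3, 3, -6] → sum -6
[3, -6, 2] → sum -1
[-6, 2, 4] → sum 0
[2, 4, 12] → sum 18
[4, 12, -9] → sum 7
[12, -9, 10] → sum 13
[-9, 10, -8] → sum -7
[10, -8, 9] → sum 11

8, 3, -4, -6, -1, 0, 18, 7, 13, -7, 11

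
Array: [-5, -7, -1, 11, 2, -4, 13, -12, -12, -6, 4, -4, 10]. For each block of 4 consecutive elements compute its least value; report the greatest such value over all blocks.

-4

Each size-4 window and its min:
(-5, -7, -1, 11) → min -7
(-7, -1, 11, 2) → min -7
(-1, 11, 2, -4) → min -4
(11, 2, -4, 13) → min -4
(2, -4, 13, -12) → min -12
(-4, 13, -12, -12) → min -12
(13, -12, -12, -6) → min -12
(-12, -12, -6, 4) → min -12
(-12, -6, 4, -4) → min -12
(-6, 4, -4, 10) → min -6
Greatest of these is -4.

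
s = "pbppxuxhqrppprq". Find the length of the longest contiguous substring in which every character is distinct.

6

add p: [p] len 1
add b: [p, b] len 2
add p (repeat p, move left end past it): [b, p] len 2
add p (repeat p, move left end past it): [p] len 1
add x: [p, x] len 2
add u: [p, x, u] len 3
add x (repeat x, move left end past it): [u, x] len 2
add h: [u, x, h] len 3
add q: [u, x, h, q] len 4
add r: [u, x, h, q, r] len 5
add p: [u, x, h, q, r, p] len 6
add p (repeat p, move left end past it): [p] len 1
add p (repeat p, move left end past it): [p] len 1
add r: [p, r] len 2
add q: [p, r, q] len 3
Longest all-distinct length: 6.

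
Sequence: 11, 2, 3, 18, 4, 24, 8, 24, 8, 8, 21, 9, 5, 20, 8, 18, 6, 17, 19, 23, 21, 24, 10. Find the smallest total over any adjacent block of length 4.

Window sums for each of the 20 positions:
(11, 2, 3, 18) → sum 34
(2, 3, 18, 4) → sum 27
(3, 18, 4, 24) → sum 49
(18, 4, 24, 8) → sum 54
(4, 24, 8, 24) → sum 60
(24, 8, 24, 8) → sum 64
(8, 24, 8, 8) → sum 48
(24, 8, 8, 21) → sum 61
(8, 8, 21, 9) → sum 46
(8, 21, 9, 5) → sum 43
(21, 9, 5, 20) → sum 55
(9, 5, 20, 8) → sum 42
(5, 20, 8, 18) → sum 51
(20, 8, 18, 6) → sum 52
(8, 18, 6, 17) → sum 49
(18, 6, 17, 19) → sum 60
(6, 17, 19, 23) → sum 65
(17, 19, 23, 21) → sum 80
(19, 23, 21, 24) → sum 87
(23, 21, 24, 10) → sum 78
Smallest of these is 27.

27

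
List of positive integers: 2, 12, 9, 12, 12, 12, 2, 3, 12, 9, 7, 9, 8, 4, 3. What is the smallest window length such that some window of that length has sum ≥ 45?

4

add 2: running sum 2 < 45
add 12: running sum 14 < 45
add 9: running sum 23 < 45
add 12: running sum 35 < 45
end 4: [12, 9, 12, 12] sum 45, len 4
end 5: [9, 12, 12, 12] sum 45, len 4
end 6: [9, 12, 12, 12, 2] sum 47, len 5
end 7: [9, 12, 12, 12, 2, 3] sum 50, len 6
end 8: [12, 12, 12, 2, 3, 12] sum 53, len 6
end 9: [12, 12, 2, 3, 12, 9] sum 50, len 6
end 10: [12, 2, 3, 12, 9, 7] sum 45, len 6
end 11: [12, 2, 3, 12, 9, 7, 9] sum 54, len 7
end 12: [12, 9, 7, 9, 8] sum 45, len 5
end 13: [12, 9, 7, 9, 8, 4] sum 49, len 6
end 14: [12, 9, 7, 9, 8, 4, 3] sum 52, len 7
Shortest qualifying length: 4.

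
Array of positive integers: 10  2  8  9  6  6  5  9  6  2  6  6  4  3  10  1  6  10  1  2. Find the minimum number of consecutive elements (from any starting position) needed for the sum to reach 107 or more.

18

add 10: running sum 10 < 107
add 2: running sum 12 < 107
add 8: running sum 20 < 107
add 9: running sum 29 < 107
add 6: running sum 35 < 107
add 6: running sum 41 < 107
add 5: running sum 46 < 107
add 9: running sum 55 < 107
add 6: running sum 61 < 107
add 2: running sum 63 < 107
add 6: running sum 69 < 107
add 6: running sum 75 < 107
add 4: running sum 79 < 107
add 3: running sum 82 < 107
add 10: running sum 92 < 107
add 1: running sum 93 < 107
add 6: running sum 99 < 107
end 17: [10, 2, 8, 9, 6, 6, 5, 9, 6, 2, 6, 6, 4, 3, 10, 1, 6, 10] sum 109, len 18
end 18: [10, 2, 8, 9, 6, 6, 5, 9, 6, 2, 6, 6, 4, 3, 10, 1, 6, 10, 1] sum 110, len 19
end 19: [10, 2, 8, 9, 6, 6, 5, 9, 6, 2, 6, 6, 4, 3, 10, 1, 6, 10, 1, 2] sum 112, len 20
Shortest qualifying length: 18.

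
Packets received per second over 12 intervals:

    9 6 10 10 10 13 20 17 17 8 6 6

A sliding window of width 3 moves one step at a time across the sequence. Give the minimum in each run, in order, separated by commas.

Sliding a size-3 window across the 12 values:
9 6 10 → min 6
6 10 10 → min 6
10 10 10 → min 10
10 10 13 → min 10
10 13 20 → min 10
13 20 17 → min 13
20 17 17 → min 17
17 17 8 → min 8
17 8 6 → min 6
8 6 6 → min 6

6, 6, 10, 10, 10, 13, 17, 8, 6, 6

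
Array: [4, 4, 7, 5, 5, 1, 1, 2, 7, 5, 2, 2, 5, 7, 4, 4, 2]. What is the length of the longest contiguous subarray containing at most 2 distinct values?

4

Extend right; when distinct count exceeds 2, shrink from the left:
add 4: window [4] (1 distinct), len 1
add 4: window [4, 4] (1 distinct), len 2
add 7: window [4, 4, 7] (2 distinct), len 3
add 5: window [7, 5] (2 distinct), len 2
add 5: window [7, 5, 5] (2 distinct), len 3
add 1: window [5, 5, 1] (2 distinct), len 3
add 1: window [5, 5, 1, 1] (2 distinct), len 4
add 2: window [1, 1, 2] (2 distinct), len 3
add 7: window [2, 7] (2 distinct), len 2
add 5: window [7, 5] (2 distinct), len 2
add 2: window [5, 2] (2 distinct), len 2
add 2: window [5, 2, 2] (2 distinct), len 3
add 5: window [5, 2, 2, 5] (2 distinct), len 4
add 7: window [5, 7] (2 distinct), len 2
add 4: window [7, 4] (2 distinct), len 2
add 4: window [7, 4, 4] (2 distinct), len 3
add 2: window [4, 4, 2] (2 distinct), len 3
Longest length with ≤2 distinct: 4.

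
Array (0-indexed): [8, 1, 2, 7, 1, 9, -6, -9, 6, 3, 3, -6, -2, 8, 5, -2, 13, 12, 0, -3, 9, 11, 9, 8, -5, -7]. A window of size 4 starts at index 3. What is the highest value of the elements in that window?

Elements at indices 3..6: 7, 1, 9, -6
max(7, 1, 9, -6) = 9

9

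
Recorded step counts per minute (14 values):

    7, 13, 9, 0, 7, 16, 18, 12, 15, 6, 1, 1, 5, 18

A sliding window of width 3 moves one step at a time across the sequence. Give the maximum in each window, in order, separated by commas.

[7, 13, 9] → max 13
[13, 9, 0] → max 13
[9, 0, 7] → max 9
[0, 7, 16] → max 16
[7, 16, 18] → max 18
[16, 18, 12] → max 18
[18, 12, 15] → max 18
[12, 15, 6] → max 15
[15, 6, 1] → max 15
[6, 1, 1] → max 6
[1, 1, 5] → max 5
[1, 5, 18] → max 18

13, 13, 9, 16, 18, 18, 18, 15, 15, 6, 5, 18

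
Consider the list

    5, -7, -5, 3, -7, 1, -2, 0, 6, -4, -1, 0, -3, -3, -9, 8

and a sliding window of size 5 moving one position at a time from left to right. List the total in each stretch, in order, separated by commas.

(5, -7, -5, 3, -7) → sum -11
(-7, -5, 3, -7, 1) → sum -15
(-5, 3, -7, 1, -2) → sum -10
(3, -7, 1, -2, 0) → sum -5
(-7, 1, -2, 0, 6) → sum -2
(1, -2, 0, 6, -4) → sum 1
(-2, 0, 6, -4, -1) → sum -1
(0, 6, -4, -1, 0) → sum 1
(6, -4, -1, 0, -3) → sum -2
(-4, -1, 0, -3, -3) → sum -11
(-1, 0, -3, -3, -9) → sum -16
(0, -3, -3, -9, 8) → sum -7

-11, -15, -10, -5, -2, 1, -1, 1, -2, -11, -16, -7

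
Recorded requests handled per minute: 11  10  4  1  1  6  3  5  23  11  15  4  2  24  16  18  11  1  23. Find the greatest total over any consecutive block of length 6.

93

[11, 10, 4, 1, 1, 6] → sum 33
[10, 4, 1, 1, 6, 3] → sum 25
[4, 1, 1, 6, 3, 5] → sum 20
[1, 1, 6, 3, 5, 23] → sum 39
[1, 6, 3, 5, 23, 11] → sum 49
[6, 3, 5, 23, 11, 15] → sum 63
[3, 5, 23, 11, 15, 4] → sum 61
[5, 23, 11, 15, 4, 2] → sum 60
[23, 11, 15, 4, 2, 24] → sum 79
[11, 15, 4, 2, 24, 16] → sum 72
[15, 4, 2, 24, 16, 18] → sum 79
[4, 2, 24, 16, 18, 11] → sum 75
[2, 24, 16, 18, 11, 1] → sum 72
[24, 16, 18, 11, 1, 23] → sum 93
Greatest of these is 93.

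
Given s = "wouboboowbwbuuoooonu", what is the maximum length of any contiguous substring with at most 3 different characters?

Extend right; when distinct count exceeds 3, shrink from the left:
add w: window [w] (1 distinct), len 1
add o: window [w, o] (2 distinct), len 2
add u: window [w, o, u] (3 distinct), len 3
add b: window [o, u, b] (3 distinct), len 3
add o: window [o, u, b, o] (3 distinct), len 4
add b: window [o, u, b, o, b] (3 distinct), len 5
add o: window [o, u, b, o, b, o] (3 distinct), len 6
add o: window [o, u, b, o, b, o, o] (3 distinct), len 7
add w: window [b, o, b, o, o, w] (3 distinct), len 6
add b: window [b, o, b, o, o, w, b] (3 distinct), len 7
add w: window [b, o, b, o, o, w, b, w] (3 distinct), len 8
add b: window [b, o, b, o, o, w, b, w, b] (3 distinct), len 9
add u: window [w, b, w, b, u] (3 distinct), len 5
add u: window [w, b, w, b, u, u] (3 distinct), len 6
add o: window [b, u, u, o] (3 distinct), len 4
add o: window [b, u, u, o, o] (3 distinct), len 5
add o: window [b, u, u, o, o, o] (3 distinct), len 6
add o: window [b, u, u, o, o, o, o] (3 distinct), len 7
add n: window [u, u, o, o, o, o, n] (3 distinct), len 7
add u: window [u, u, o, o, o, o, n, u] (3 distinct), len 8
Longest length with ≤3 distinct: 9.

9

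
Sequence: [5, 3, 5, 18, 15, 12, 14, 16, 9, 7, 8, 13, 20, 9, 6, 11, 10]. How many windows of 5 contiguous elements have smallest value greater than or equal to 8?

5 3 5 18 15 → min 3
3 5 18 15 12 → min 3
5 18 15 12 14 → min 5
18 15 12 14 16 → min 12  ≥ 8 ✓
15 12 14 16 9 → min 9  ≥ 8 ✓
12 14 16 9 7 → min 7
14 16 9 7 8 → min 7
16 9 7 8 13 → min 7
9 7 8 13 20 → min 7
7 8 13 20 9 → min 7
8 13 20 9 6 → min 6
13 20 9 6 11 → min 6
20 9 6 11 10 → min 6
2 windows satisfy the condition.

2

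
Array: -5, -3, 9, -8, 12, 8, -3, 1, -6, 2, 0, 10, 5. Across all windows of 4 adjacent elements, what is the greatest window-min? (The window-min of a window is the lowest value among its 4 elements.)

0

Each size-4 window and its min:
[-5, -3, 9, -8] → min -8
[-3, 9, -8, 12] → min -8
[9, -8, 12, 8] → min -8
[-8, 12, 8, -3] → min -8
[12, 8, -3, 1] → min -3
[8, -3, 1, -6] → min -6
[-3, 1, -6, 2] → min -6
[1, -6, 2, 0] → min -6
[-6, 2, 0, 10] → min -6
[2, 0, 10, 5] → min 0
Greatest of these is 0.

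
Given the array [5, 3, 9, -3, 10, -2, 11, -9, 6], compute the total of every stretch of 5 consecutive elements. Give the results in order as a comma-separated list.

24, 17, 25, 7, 16

5 3 9 -3 10 → sum 24
3 9 -3 10 -2 → sum 17
9 -3 10 -2 11 → sum 25
-3 10 -2 11 -9 → sum 7
10 -2 11 -9 6 → sum 16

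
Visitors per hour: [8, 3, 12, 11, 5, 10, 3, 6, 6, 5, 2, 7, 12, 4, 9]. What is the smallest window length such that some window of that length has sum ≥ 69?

10

Extend right; whenever the sum reaches 69, record the length and shrink from the left:
add 8: running sum 8 < 69
add 3: running sum 11 < 69
add 12: running sum 23 < 69
add 11: running sum 34 < 69
add 5: running sum 39 < 69
add 10: running sum 49 < 69
add 3: running sum 52 < 69
add 6: running sum 58 < 69
add 6: running sum 64 < 69
add 5: shortest ending here [8, 3, 12, 11, 5, 10, 3, 6, 6, 5] sum 69, len 10
add 2: shortest ending here [8, 3, 12, 11, 5, 10, 3, 6, 6, 5, 2] sum 71, len 11
add 7: shortest ending here [3, 12, 11, 5, 10, 3, 6, 6, 5, 2, 7] sum 70, len 11
add 12: shortest ending here [12, 11, 5, 10, 3, 6, 6, 5, 2, 7, 12] sum 79, len 11
add 4: shortest ending here [11, 5, 10, 3, 6, 6, 5, 2, 7, 12, 4] sum 71, len 11
add 9: shortest ending here [5, 10, 3, 6, 6, 5, 2, 7, 12, 4, 9] sum 69, len 11
Shortest qualifying length: 10.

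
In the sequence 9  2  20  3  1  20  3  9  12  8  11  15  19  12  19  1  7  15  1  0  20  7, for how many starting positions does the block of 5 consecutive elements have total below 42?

(9, 2, 20, 3, 1) → sum 35  < 42 ✓
(2, 20, 3, 1, 20) → sum 46
(20, 3, 1, 20, 3) → sum 47
(3, 1, 20, 3, 9) → sum 36  < 42 ✓
(1, 20, 3, 9, 12) → sum 45
(20, 3, 9, 12, 8) → sum 52
(3, 9, 12, 8, 11) → sum 43
(9, 12, 8, 11, 15) → sum 55
(12, 8, 11, 15, 19) → sum 65
(8, 11, 15, 19, 12) → sum 65
(11, 15, 19, 12, 19) → sum 76
(15, 19, 12, 19, 1) → sum 66
(19, 12, 19, 1, 7) → sum 58
(12, 19, 1, 7, 15) → sum 54
(19, 1, 7, 15, 1) → sum 43
(1, 7, 15, 1, 0) → sum 24  < 42 ✓
(7, 15, 1, 0, 20) → sum 43
(15, 1, 0, 20, 7) → sum 43
3 windows satisfy the condition.

3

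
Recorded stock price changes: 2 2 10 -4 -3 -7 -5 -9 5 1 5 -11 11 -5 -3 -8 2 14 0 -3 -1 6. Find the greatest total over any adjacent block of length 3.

16

Window sums for each of the 20 positions:
(2, 2, 10) → sum 14
(2, 10, -4) → sum 8
(10, -4, -3) → sum 3
(-4, -3, -7) → sum -14
(-3, -7, -5) → sum -15
(-7, -5, -9) → sum -21
(-5, -9, 5) → sum -9
(-9, 5, 1) → sum -3
(5, 1, 5) → sum 11
(1, 5, -11) → sum -5
(5, -11, 11) → sum 5
(-11, 11, -5) → sum -5
(11, -5, -3) → sum 3
(-5, -3, -8) → sum -16
(-3, -8, 2) → sum -9
(-8, 2, 14) → sum 8
(2, 14, 0) → sum 16
(14, 0, -3) → sum 11
(0, -3, -1) → sum -4
(-3, -1, 6) → sum 2
Greatest of these is 16.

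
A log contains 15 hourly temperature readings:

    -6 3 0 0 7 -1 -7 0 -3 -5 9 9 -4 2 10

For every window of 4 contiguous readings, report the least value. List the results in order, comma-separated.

-6, 0, -1, -7, -7, -7, -7, -5, -5, -5, -4, -4

[-6, 3, 0, 0] → min -6
[3, 0, 0, 7] → min 0
[0, 0, 7, -1] → min -1
[0, 7, -1, -7] → min -7
[7, -1, -7, 0] → min -7
[-1, -7, 0, -3] → min -7
[-7, 0, -3, -5] → min -7
[0, -3, -5, 9] → min -5
[-3, -5, 9, 9] → min -5
[-5, 9, 9, -4] → min -5
[9, 9, -4, 2] → min -4
[9, -4, 2, 10] → min -4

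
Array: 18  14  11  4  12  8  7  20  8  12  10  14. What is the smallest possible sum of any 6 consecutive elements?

Each size-6 window and its sum:
(18, 14, 11, 4, 12, 8) → sum 67
(14, 11, 4, 12, 8, 7) → sum 56
(11, 4, 12, 8, 7, 20) → sum 62
(4, 12, 8, 7, 20, 8) → sum 59
(12, 8, 7, 20, 8, 12) → sum 67
(8, 7, 20, 8, 12, 10) → sum 65
(7, 20, 8, 12, 10, 14) → sum 71
Smallest of these is 56.

56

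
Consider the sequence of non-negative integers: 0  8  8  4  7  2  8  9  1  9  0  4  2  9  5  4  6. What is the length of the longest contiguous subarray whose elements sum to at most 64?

[0] sum 0 len 1
[0, 8] sum 8 len 2
[0, 8, 8] sum 16 len 3
[0, 8, 8, 4] sum 20 len 4
[0, 8, 8, 4, 7] sum 27 len 5
[0, 8, 8, 4, 7, 2] sum 29 len 6
[0, 8, 8, 4, 7, 2, 8] sum 37 len 7
[0, 8, 8, 4, 7, 2, 8, 9] sum 46 len 8
[0, 8, 8, 4, 7, 2, 8, 9, 1] sum 47 len 9
[0, 8, 8, 4, 7, 2, 8, 9, 1, 9] sum 56 len 10
[0, 8, 8, 4, 7, 2, 8, 9, 1, 9, 0] sum 56 len 11
[0, 8, 8, 4, 7, 2, 8, 9, 1, 9, 0, 4] sum 60 len 12
[0, 8, 8, 4, 7, 2, 8, 9, 1, 9, 0, 4, 2] sum 62 len 13
[8, 4, 7, 2, 8, 9, 1, 9, 0, 4, 2, 9] sum 63 len 12
[4, 7, 2, 8, 9, 1, 9, 0, 4, 2, 9, 5] sum 60 len 12
[4, 7, 2, 8, 9, 1, 9, 0, 4, 2, 9, 5, 4] sum 64 len 13
[2, 8, 9, 1, 9, 0, 4, 2, 9, 5, 4, 6] sum 59 len 12
Longest length seen: 13.

13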